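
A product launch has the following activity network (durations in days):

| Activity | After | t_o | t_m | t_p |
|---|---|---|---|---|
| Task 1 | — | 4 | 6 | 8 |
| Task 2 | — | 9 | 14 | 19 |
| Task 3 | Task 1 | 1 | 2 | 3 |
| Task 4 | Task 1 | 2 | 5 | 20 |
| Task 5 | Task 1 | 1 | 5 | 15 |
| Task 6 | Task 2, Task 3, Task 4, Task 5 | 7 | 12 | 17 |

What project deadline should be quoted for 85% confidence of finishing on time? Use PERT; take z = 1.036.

28.4 days

te_Task 1 = (4 + 4·6 + 8)/6 = 36/6 = 6; σ²_Task 1 = ((8−4)/6)² = 0.444
te_Task 2 = (9 + 4·14 + 19)/6 = 84/6 = 14; σ²_Task 2 = ((19−9)/6)² = 2.778
te_Task 3 = (1 + 4·2 + 3)/6 = 12/6 = 2; σ²_Task 3 = ((3−1)/6)² = 0.111
te_Task 4 = (2 + 4·5 + 20)/6 = 42/6 = 7; σ²_Task 4 = ((20−2)/6)² = 9.000
te_Task 5 = (1 + 4·5 + 15)/6 = 36/6 = 6; σ²_Task 5 = ((15−1)/6)² = 5.444
te_Task 6 = (7 + 4·12 + 17)/6 = 72/6 = 12; σ²_Task 6 = ((17−7)/6)² = 2.778

Forward pass:
ES_Task 1 = 0; EF_Task 1 = 6
ES_Task 2 = 0; EF_Task 2 = 14
ES_Task 3 = 6; EF_Task 3 = 6+2 = 8
ES_Task 4 = 6; EF_Task 4 = 6+7 = 13
ES_Task 5 = 6; EF_Task 5 = 6+6 = 12
ES_Task 6 = max(EF_Task 2=14, EF_Task 3=8, EF_Task 4=13, EF_Task 5=12) = 14; EF_Task 6 = 14+12 = 26
Expected project duration μ = 26 days. Critical path: Task 2 → Task 6.

Variance along critical path = 2.778 + 2.778 = 5.556; σ = 2.357 days.
D = μ + z·σ = 26 + 1.036·2.357 = 28.4 days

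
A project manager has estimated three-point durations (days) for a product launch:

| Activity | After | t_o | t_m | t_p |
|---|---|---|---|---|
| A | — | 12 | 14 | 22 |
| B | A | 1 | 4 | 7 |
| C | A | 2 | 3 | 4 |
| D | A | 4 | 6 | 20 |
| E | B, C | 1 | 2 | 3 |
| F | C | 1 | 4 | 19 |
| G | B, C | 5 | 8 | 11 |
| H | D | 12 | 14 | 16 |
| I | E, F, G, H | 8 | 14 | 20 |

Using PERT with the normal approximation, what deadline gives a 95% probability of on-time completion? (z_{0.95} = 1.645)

57.2 days

te_A = (12 + 4·14 + 22)/6 = 90/6 = 15; σ²_A = ((22−12)/6)² = 2.778
te_B = (1 + 4·4 + 7)/6 = 24/6 = 4; σ²_B = ((7−1)/6)² = 1.000
te_C = (2 + 4·3 + 4)/6 = 18/6 = 3; σ²_C = ((4−2)/6)² = 0.111
te_D = (4 + 4·6 + 20)/6 = 48/6 = 8; σ²_D = ((20−4)/6)² = 7.111
te_E = (1 + 4·2 + 3)/6 = 12/6 = 2; σ²_E = ((3−1)/6)² = 0.111
te_F = (1 + 4·4 + 19)/6 = 36/6 = 6; σ²_F = ((19−1)/6)² = 9.000
te_G = (5 + 4·8 + 11)/6 = 48/6 = 8; σ²_G = ((11−5)/6)² = 1.000
te_H = (12 + 4·14 + 16)/6 = 84/6 = 14; σ²_H = ((16−12)/6)² = 0.444
te_I = (8 + 4·14 + 20)/6 = 84/6 = 14; σ²_I = ((20−8)/6)² = 4.000

Forward pass:
ES_A = 0; EF_A = 15
ES_B = 15; EF_B = 15+4 = 19
ES_C = 15; EF_C = 15+3 = 18
ES_D = 15; EF_D = 15+8 = 23
ES_E = max(EF_B=19, EF_C=18) = 19; EF_E = 19+2 = 21
ES_F = 18; EF_F = 18+6 = 24
ES_G = max(EF_B=19, EF_C=18) = 19; EF_G = 19+8 = 27
ES_H = 23; EF_H = 23+14 = 37
ES_I = max(EF_E=21, EF_F=24, EF_G=27, EF_H=37) = 37; EF_I = 37+14 = 51
Expected project duration μ = 51 days. Critical path: A → D → H → I.

Variance along critical path = 2.778 + 7.111 + 0.444 + 4.000 = 14.333; σ = 3.786 days.
D = μ + z·σ = 51 + 1.645·3.786 = 57.2 days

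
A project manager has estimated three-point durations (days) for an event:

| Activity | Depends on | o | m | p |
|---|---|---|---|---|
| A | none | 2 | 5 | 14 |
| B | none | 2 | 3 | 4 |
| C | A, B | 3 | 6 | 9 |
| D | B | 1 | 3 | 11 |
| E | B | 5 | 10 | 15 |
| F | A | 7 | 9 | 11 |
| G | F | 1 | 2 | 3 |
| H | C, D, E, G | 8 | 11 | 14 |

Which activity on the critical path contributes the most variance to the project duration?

A

te_A = (2 + 4·5 + 14)/6 = 36/6 = 6; σ²_A = ((14−2)/6)² = 4.000
te_B = (2 + 4·3 + 4)/6 = 18/6 = 3; σ²_B = ((4−2)/6)² = 0.111
te_C = (3 + 4·6 + 9)/6 = 36/6 = 6; σ²_C = ((9−3)/6)² = 1.000
te_D = (1 + 4·3 + 11)/6 = 24/6 = 4; σ²_D = ((11−1)/6)² = 2.778
te_E = (5 + 4·10 + 15)/6 = 60/6 = 10; σ²_E = ((15−5)/6)² = 2.778
te_F = (7 + 4·9 + 11)/6 = 54/6 = 9; σ²_F = ((11−7)/6)² = 0.444
te_G = (1 + 4·2 + 3)/6 = 12/6 = 2; σ²_G = ((3−1)/6)² = 0.111
te_H = (8 + 4·11 + 14)/6 = 66/6 = 11; σ²_H = ((14−8)/6)² = 1.000

Forward pass:
ES_A = 0; EF_A = 6
ES_B = 0; EF_B = 3
ES_C = max(EF_A=6, EF_B=3) = 6; EF_C = 6+6 = 12
ES_D = 3; EF_D = 3+4 = 7
ES_E = 3; EF_E = 3+10 = 13
ES_F = 6; EF_F = 6+9 = 15
ES_G = 15; EF_G = 15+2 = 17
ES_H = max(EF_C=12, EF_D=7, EF_E=13, EF_G=17) = 17; EF_H = 17+11 = 28
Expected project duration μ = 28 days. Critical path: A → F → G → H.

Variances on critical path: σ²_A=4.000, σ²_F=0.444, σ²_G=0.111, σ²_H=1.000.
Largest is σ²_A = 4.000.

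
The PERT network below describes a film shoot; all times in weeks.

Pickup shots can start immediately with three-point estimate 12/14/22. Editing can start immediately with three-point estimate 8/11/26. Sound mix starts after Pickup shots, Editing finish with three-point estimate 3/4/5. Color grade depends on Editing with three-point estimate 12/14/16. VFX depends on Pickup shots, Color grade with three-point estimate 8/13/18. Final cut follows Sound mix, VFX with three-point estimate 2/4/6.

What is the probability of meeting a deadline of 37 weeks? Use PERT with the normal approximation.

0.025

te_Pickup shots = (12 + 4·14 + 22)/6 = 90/6 = 15; σ²_Pickup shots = ((22−12)/6)² = 2.778
te_Editing = (8 + 4·11 + 26)/6 = 78/6 = 13; σ²_Editing = ((26−8)/6)² = 9.000
te_Sound mix = (3 + 4·4 + 5)/6 = 24/6 = 4; σ²_Sound mix = ((5−3)/6)² = 0.111
te_Color grade = (12 + 4·14 + 16)/6 = 84/6 = 14; σ²_Color grade = ((16−12)/6)² = 0.444
te_VFX = (8 + 4·13 + 18)/6 = 78/6 = 13; σ²_VFX = ((18−8)/6)² = 2.778
te_Final cut = (2 + 4·4 + 6)/6 = 24/6 = 4; σ²_Final cut = ((6−2)/6)² = 0.444

Forward pass:
ES_Pickup shots = 0; EF_Pickup shots = 15
ES_Editing = 0; EF_Editing = 13
ES_Sound mix = max(EF_Pickup shots=15, EF_Editing=13) = 15; EF_Sound mix = 15+4 = 19
ES_Color grade = 13; EF_Color grade = 13+14 = 27
ES_VFX = max(EF_Pickup shots=15, EF_Color grade=27) = 27; EF_VFX = 27+13 = 40
ES_Final cut = max(EF_Sound mix=19, EF_VFX=40) = 40; EF_Final cut = 40+4 = 44
Expected project duration μ = 44 weeks. Critical path: Editing → Color grade → VFX → Final cut.

Variance along critical path = 9.000 + 0.444 + 2.778 + 0.444 = 12.667; σ = √12.667 = 3.559 weeks.
Z = (37 − 44) / 3.559 = -1.967
P(T ≤ 37) = Φ(-1.967) ≈ 0.025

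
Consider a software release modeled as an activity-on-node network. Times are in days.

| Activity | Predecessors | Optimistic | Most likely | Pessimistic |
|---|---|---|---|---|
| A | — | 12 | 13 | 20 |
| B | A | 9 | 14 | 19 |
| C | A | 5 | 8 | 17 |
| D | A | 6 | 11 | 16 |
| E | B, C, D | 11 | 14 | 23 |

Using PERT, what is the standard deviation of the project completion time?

2.92 days

te_A = (12 + 4·13 + 20)/6 = 84/6 = 14; σ²_A = ((20−12)/6)² = 1.778
te_B = (9 + 4·14 + 19)/6 = 84/6 = 14; σ²_B = ((19−9)/6)² = 2.778
te_C = (5 + 4·8 + 17)/6 = 54/6 = 9; σ²_C = ((17−5)/6)² = 4.000
te_D = (6 + 4·11 + 16)/6 = 66/6 = 11; σ²_D = ((16−6)/6)² = 2.778
te_E = (11 + 4·14 + 23)/6 = 90/6 = 15; σ²_E = ((23−11)/6)² = 4.000

Forward pass:
ES_A = 0; EF_A = 14
ES_B = 14; EF_B = 14+14 = 28
ES_C = 14; EF_C = 14+9 = 23
ES_D = 14; EF_D = 14+11 = 25
ES_E = max(EF_B=28, EF_C=23, EF_D=25) = 28; EF_E = 28+15 = 43
Expected project duration μ = 43 days. Critical path: A → B → E.

Variance along critical path = 1.778 + 2.778 + 4.000 = 8.556
σ = √8.556 = 2.925 days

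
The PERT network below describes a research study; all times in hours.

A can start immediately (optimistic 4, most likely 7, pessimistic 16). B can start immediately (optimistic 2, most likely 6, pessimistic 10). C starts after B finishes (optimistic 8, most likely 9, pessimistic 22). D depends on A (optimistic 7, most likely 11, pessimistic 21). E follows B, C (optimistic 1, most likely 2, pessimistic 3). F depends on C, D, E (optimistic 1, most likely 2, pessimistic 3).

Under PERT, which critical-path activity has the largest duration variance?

D

te_A = (4 + 4·7 + 16)/6 = 48/6 = 8; σ²_A = ((16−4)/6)² = 4.000
te_B = (2 + 4·6 + 10)/6 = 36/6 = 6; σ²_B = ((10−2)/6)² = 1.778
te_C = (8 + 4·9 + 22)/6 = 66/6 = 11; σ²_C = ((22−8)/6)² = 5.444
te_D = (7 + 4·11 + 21)/6 = 72/6 = 12; σ²_D = ((21−7)/6)² = 5.444
te_E = (1 + 4·2 + 3)/6 = 12/6 = 2; σ²_E = ((3−1)/6)² = 0.111
te_F = (1 + 4·2 + 3)/6 = 12/6 = 2; σ²_F = ((3−1)/6)² = 0.111

Forward pass:
ES_A = 0; EF_A = 8
ES_B = 0; EF_B = 6
ES_C = 6; EF_C = 6+11 = 17
ES_D = 8; EF_D = 8+12 = 20
ES_E = max(EF_B=6, EF_C=17) = 17; EF_E = 17+2 = 19
ES_F = max(EF_C=17, EF_D=20, EF_E=19) = 20; EF_F = 20+2 = 22
Expected project duration μ = 22 hours. Critical path: A → D → F.

Variances on critical path: σ²_A=4.000, σ²_D=5.444, σ²_F=0.111.
Largest is σ²_D = 5.444.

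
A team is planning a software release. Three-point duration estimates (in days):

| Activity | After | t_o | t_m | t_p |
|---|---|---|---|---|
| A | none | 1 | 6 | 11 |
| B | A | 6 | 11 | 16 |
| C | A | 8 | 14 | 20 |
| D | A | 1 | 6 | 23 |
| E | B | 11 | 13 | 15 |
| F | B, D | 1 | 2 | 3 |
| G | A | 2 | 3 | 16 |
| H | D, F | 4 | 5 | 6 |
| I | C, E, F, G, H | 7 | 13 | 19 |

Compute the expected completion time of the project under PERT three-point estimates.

43 days

te_A = (1 + 4·6 + 11)/6 = 36/6 = 6
te_B = (6 + 4·11 + 16)/6 = 66/6 = 11
te_C = (8 + 4·14 + 20)/6 = 84/6 = 14
te_D = (1 + 4·6 + 23)/6 = 48/6 = 8
te_E = (11 + 4·13 + 15)/6 = 78/6 = 13
te_F = (1 + 4·2 + 3)/6 = 12/6 = 2
te_G = (2 + 4·3 + 16)/6 = 30/6 = 5
te_H = (4 + 4·5 + 6)/6 = 30/6 = 5
te_I = (7 + 4·13 + 19)/6 = 78/6 = 13

Forward pass:
ES_A = 0; EF_A = 6
ES_B = 6; EF_B = 6+11 = 17
ES_C = 6; EF_C = 6+14 = 20
ES_D = 6; EF_D = 6+8 = 14
ES_E = 17; EF_E = 17+13 = 30
ES_F = max(EF_B=17, EF_D=14) = 17; EF_F = 17+2 = 19
ES_G = 6; EF_G = 6+5 = 11
ES_H = max(EF_D=14, EF_F=19) = 19; EF_H = 19+5 = 24
ES_I = max(EF_C=20, EF_E=30, EF_F=19, EF_G=11, EF_H=24) = 30; EF_I = 30+13 = 43
Expected project duration μ = 43 days. Critical path: A → B → E → I.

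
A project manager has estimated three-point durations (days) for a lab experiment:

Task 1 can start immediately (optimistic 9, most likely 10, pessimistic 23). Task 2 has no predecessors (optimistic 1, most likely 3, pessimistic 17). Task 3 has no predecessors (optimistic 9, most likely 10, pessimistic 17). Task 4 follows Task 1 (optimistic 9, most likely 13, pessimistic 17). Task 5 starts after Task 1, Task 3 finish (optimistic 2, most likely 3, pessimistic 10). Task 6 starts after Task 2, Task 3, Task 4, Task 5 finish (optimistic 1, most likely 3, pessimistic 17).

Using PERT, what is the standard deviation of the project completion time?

3.79 days

te_Task 1 = (9 + 4·10 + 23)/6 = 72/6 = 12; σ²_Task 1 = ((23−9)/6)² = 5.444
te_Task 2 = (1 + 4·3 + 17)/6 = 30/6 = 5; σ²_Task 2 = ((17−1)/6)² = 7.111
te_Task 3 = (9 + 4·10 + 17)/6 = 66/6 = 11; σ²_Task 3 = ((17−9)/6)² = 1.778
te_Task 4 = (9 + 4·13 + 17)/6 = 78/6 = 13; σ²_Task 4 = ((17−9)/6)² = 1.778
te_Task 5 = (2 + 4·3 + 10)/6 = 24/6 = 4; σ²_Task 5 = ((10−2)/6)² = 1.778
te_Task 6 = (1 + 4·3 + 17)/6 = 30/6 = 5; σ²_Task 6 = ((17−1)/6)² = 7.111

Forward pass:
ES_Task 1 = 0; EF_Task 1 = 12
ES_Task 2 = 0; EF_Task 2 = 5
ES_Task 3 = 0; EF_Task 3 = 11
ES_Task 4 = 12; EF_Task 4 = 12+13 = 25
ES_Task 5 = max(EF_Task 1=12, EF_Task 3=11) = 12; EF_Task 5 = 12+4 = 16
ES_Task 6 = max(EF_Task 2=5, EF_Task 3=11, EF_Task 4=25, EF_Task 5=16) = 25; EF_Task 6 = 25+5 = 30
Expected project duration μ = 30 days. Critical path: Task 1 → Task 4 → Task 6.

Variance along critical path = 5.444 + 1.778 + 7.111 = 14.333
σ = √14.333 = 3.786 days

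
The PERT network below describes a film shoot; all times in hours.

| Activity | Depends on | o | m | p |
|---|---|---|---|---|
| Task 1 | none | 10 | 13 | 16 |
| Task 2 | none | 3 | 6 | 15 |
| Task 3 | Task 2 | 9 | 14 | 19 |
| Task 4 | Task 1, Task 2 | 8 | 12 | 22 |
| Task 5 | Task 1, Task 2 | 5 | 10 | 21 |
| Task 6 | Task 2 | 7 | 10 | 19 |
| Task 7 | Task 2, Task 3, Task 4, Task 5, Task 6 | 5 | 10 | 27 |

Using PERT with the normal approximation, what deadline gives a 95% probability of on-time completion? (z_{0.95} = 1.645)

45.3 hours

te_Task 1 = (10 + 4·13 + 16)/6 = 78/6 = 13; σ²_Task 1 = ((16−10)/6)² = 1.000
te_Task 2 = (3 + 4·6 + 15)/6 = 42/6 = 7; σ²_Task 2 = ((15−3)/6)² = 4.000
te_Task 3 = (9 + 4·14 + 19)/6 = 84/6 = 14; σ²_Task 3 = ((19−9)/6)² = 2.778
te_Task 4 = (8 + 4·12 + 22)/6 = 78/6 = 13; σ²_Task 4 = ((22−8)/6)² = 5.444
te_Task 5 = (5 + 4·10 + 21)/6 = 66/6 = 11; σ²_Task 5 = ((21−5)/6)² = 7.111
te_Task 6 = (7 + 4·10 + 19)/6 = 66/6 = 11; σ²_Task 6 = ((19−7)/6)² = 4.000
te_Task 7 = (5 + 4·10 + 27)/6 = 72/6 = 12; σ²_Task 7 = ((27−5)/6)² = 13.444

Forward pass:
ES_Task 1 = 0; EF_Task 1 = 13
ES_Task 2 = 0; EF_Task 2 = 7
ES_Task 3 = 7; EF_Task 3 = 7+14 = 21
ES_Task 4 = max(EF_Task 1=13, EF_Task 2=7) = 13; EF_Task 4 = 13+13 = 26
ES_Task 5 = max(EF_Task 1=13, EF_Task 2=7) = 13; EF_Task 5 = 13+11 = 24
ES_Task 6 = 7; EF_Task 6 = 7+11 = 18
ES_Task 7 = max(EF_Task 2=7, EF_Task 3=21, EF_Task 4=26, EF_Task 5=24, EF_Task 6=18) = 26; EF_Task 7 = 26+12 = 38
Expected project duration μ = 38 hours. Critical path: Task 1 → Task 4 → Task 7.

Variance along critical path = 1.000 + 5.444 + 13.444 = 19.889; σ = 4.460 hours.
D = μ + z·σ = 38 + 1.645·4.460 = 45.3 hours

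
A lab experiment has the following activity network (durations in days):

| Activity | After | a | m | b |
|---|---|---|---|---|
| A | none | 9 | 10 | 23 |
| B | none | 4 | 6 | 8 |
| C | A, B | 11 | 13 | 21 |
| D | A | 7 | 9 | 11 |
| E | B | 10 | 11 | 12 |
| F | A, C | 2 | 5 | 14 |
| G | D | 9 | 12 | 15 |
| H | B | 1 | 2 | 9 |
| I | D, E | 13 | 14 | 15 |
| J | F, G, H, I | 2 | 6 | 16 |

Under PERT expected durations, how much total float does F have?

3 days

te_A = (9 + 4·10 + 23)/6 = 72/6 = 12
te_B = (4 + 4·6 + 8)/6 = 36/6 = 6
te_C = (11 + 4·13 + 21)/6 = 84/6 = 14
te_D = (7 + 4·9 + 11)/6 = 54/6 = 9
te_E = (10 + 4·11 + 12)/6 = 66/6 = 11
te_F = (2 + 4·5 + 14)/6 = 36/6 = 6
te_G = (9 + 4·12 + 15)/6 = 72/6 = 12
te_H = (1 + 4·2 + 9)/6 = 18/6 = 3
te_I = (13 + 4·14 + 15)/6 = 84/6 = 14
te_J = (2 + 4·6 + 16)/6 = 42/6 = 7

Forward pass:
ES_A = 0; EF_A = 12
ES_B = 0; EF_B = 6
ES_C = max(EF_A=12, EF_B=6) = 12; EF_C = 12+14 = 26
ES_D = 12; EF_D = 12+9 = 21
ES_E = 6; EF_E = 6+11 = 17
ES_F = max(EF_A=12, EF_C=26) = 26; EF_F = 26+6 = 32
ES_G = 21; EF_G = 21+12 = 33
ES_H = 6; EF_H = 6+3 = 9
ES_I = max(EF_D=21, EF_E=17) = 21; EF_I = 21+14 = 35
ES_J = max(EF_F=32, EF_G=33, EF_H=9, EF_I=35) = 35; EF_J = 35+7 = 42
Expected project duration μ = 42 days. Critical path: A → D → I → J.

Backward pass:
LF_J = 42; LS_J = 42−7 = 35
LF_I = LS_J = 35; LS_I = 35−14 = 21
LF_H = LS_J = 35; LS_H = 35−3 = 32
LF_G = LS_J = 35; LS_G = 35−12 = 23
LF_F = LS_J = 35; LS_F = 35−6 = 29
LF_E = LS_I = 21; LS_E = 21−11 = 10
LF_D = min(LS_G=23, LS_I=21) = 21; LS_D = 21−9 = 12
LF_C = LS_F = 29; LS_C = 29−14 = 15
LF_B = min(LS_C=15, LS_E=10, LS_H=32) = 10; LS_B = 10−6 = 4
LF_A = min(LS_C=15, LS_D=12, LS_F=29) = 12; LS_A = 12−12 = 0
Slack_F = LS_F − ES_F = 29 − 26 = 3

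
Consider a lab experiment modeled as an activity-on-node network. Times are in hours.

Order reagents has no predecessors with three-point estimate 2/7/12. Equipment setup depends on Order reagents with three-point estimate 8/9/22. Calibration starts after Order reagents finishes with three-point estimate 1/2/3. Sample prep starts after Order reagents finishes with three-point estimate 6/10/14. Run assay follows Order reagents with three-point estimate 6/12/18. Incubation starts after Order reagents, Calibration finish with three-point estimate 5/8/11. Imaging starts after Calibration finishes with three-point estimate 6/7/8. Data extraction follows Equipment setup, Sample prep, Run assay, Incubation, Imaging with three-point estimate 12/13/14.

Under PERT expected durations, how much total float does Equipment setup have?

te_Order reagents = (2 + 4·7 + 12)/6 = 42/6 = 7
te_Equipment setup = (8 + 4·9 + 22)/6 = 66/6 = 11
te_Calibration = (1 + 4·2 + 3)/6 = 12/6 = 2
te_Sample prep = (6 + 4·10 + 14)/6 = 60/6 = 10
te_Run assay = (6 + 4·12 + 18)/6 = 72/6 = 12
te_Incubation = (5 + 4·8 + 11)/6 = 48/6 = 8
te_Imaging = (6 + 4·7 + 8)/6 = 42/6 = 7
te_Data extraction = (12 + 4·13 + 14)/6 = 78/6 = 13

Forward pass:
ES_Order reagents = 0; EF_Order reagents = 7
ES_Equipment setup = 7; EF_Equipment setup = 7+11 = 18
ES_Calibration = 7; EF_Calibration = 7+2 = 9
ES_Sample prep = 7; EF_Sample prep = 7+10 = 17
ES_Run assay = 7; EF_Run assay = 7+12 = 19
ES_Incubation = max(EF_Order reagents=7, EF_Calibration=9) = 9; EF_Incubation = 9+8 = 17
ES_Imaging = 9; EF_Imaging = 9+7 = 16
ES_Data extraction = max(EF_Equipment setup=18, EF_Sample prep=17, EF_Run assay=19, EF_Incubation=17, EF_Imaging=16) = 19; EF_Data extraction = 19+13 = 32
Expected project duration μ = 32 hours. Critical path: Order reagents → Run assay → Data extraction.

Backward pass:
LF_Data extraction = 32; LS_Data extraction = 32−13 = 19
LF_Imaging = LS_Data extraction = 19; LS_Imaging = 19−7 = 12
LF_Incubation = LS_Data extraction = 19; LS_Incubation = 19−8 = 11
LF_Run assay = LS_Data extraction = 19; LS_Run assay = 19−12 = 7
LF_Sample prep = LS_Data extraction = 19; LS_Sample prep = 19−10 = 9
LF_Calibration = min(LS_Incubation=11, LS_Imaging=12) = 11; LS_Calibration = 11−2 = 9
LF_Equipment setup = LS_Data extraction = 19; LS_Equipment setup = 19−11 = 8
LF_Order reagents = min(LS_Equipment setup=8, LS_Calibration=9, LS_Sample prep=9, LS_Run assay=7, LS_Incubation=11) = 7; LS_Order reagents = 7−7 = 0
Slack_Equipment setup = LS_Equipment setup − ES_Equipment setup = 8 − 7 = 1

1 hours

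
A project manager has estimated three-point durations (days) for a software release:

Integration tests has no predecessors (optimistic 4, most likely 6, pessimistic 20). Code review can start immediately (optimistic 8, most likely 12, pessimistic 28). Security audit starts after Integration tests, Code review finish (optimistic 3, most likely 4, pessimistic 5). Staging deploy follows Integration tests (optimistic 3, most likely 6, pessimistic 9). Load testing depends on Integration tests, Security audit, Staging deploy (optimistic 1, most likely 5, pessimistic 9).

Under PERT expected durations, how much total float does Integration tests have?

te_Integration tests = (4 + 4·6 + 20)/6 = 48/6 = 8
te_Code review = (8 + 4·12 + 28)/6 = 84/6 = 14
te_Security audit = (3 + 4·4 + 5)/6 = 24/6 = 4
te_Staging deploy = (3 + 4·6 + 9)/6 = 36/6 = 6
te_Load testing = (1 + 4·5 + 9)/6 = 30/6 = 5

Forward pass:
ES_Integration tests = 0; EF_Integration tests = 8
ES_Code review = 0; EF_Code review = 14
ES_Security audit = max(EF_Integration tests=8, EF_Code review=14) = 14; EF_Security audit = 14+4 = 18
ES_Staging deploy = 8; EF_Staging deploy = 8+6 = 14
ES_Load testing = max(EF_Integration tests=8, EF_Security audit=18, EF_Staging deploy=14) = 18; EF_Load testing = 18+5 = 23
Expected project duration μ = 23 days. Critical path: Code review → Security audit → Load testing.

Backward pass:
LF_Load testing = 23; LS_Load testing = 23−5 = 18
LF_Staging deploy = LS_Load testing = 18; LS_Staging deploy = 18−6 = 12
LF_Security audit = LS_Load testing = 18; LS_Security audit = 18−4 = 14
LF_Code review = LS_Security audit = 14; LS_Code review = 14−14 = 0
LF_Integration tests = min(LS_Security audit=14, LS_Staging deploy=12, LS_Load testing=18) = 12; LS_Integration tests = 12−8 = 4
Slack_Integration tests = LS_Integration tests − ES_Integration tests = 4 − 0 = 4

4 days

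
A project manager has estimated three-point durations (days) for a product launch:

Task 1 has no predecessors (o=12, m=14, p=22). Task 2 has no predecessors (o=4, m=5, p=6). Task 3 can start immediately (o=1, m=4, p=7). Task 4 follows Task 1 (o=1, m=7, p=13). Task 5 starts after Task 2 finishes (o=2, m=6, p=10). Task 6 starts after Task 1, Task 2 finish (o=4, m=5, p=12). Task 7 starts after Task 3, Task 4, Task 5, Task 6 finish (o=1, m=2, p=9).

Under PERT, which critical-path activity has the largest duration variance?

Task 4

te_Task 1 = (12 + 4·14 + 22)/6 = 90/6 = 15; σ²_Task 1 = ((22−12)/6)² = 2.778
te_Task 2 = (4 + 4·5 + 6)/6 = 30/6 = 5; σ²_Task 2 = ((6−4)/6)² = 0.111
te_Task 3 = (1 + 4·4 + 7)/6 = 24/6 = 4; σ²_Task 3 = ((7−1)/6)² = 1.000
te_Task 4 = (1 + 4·7 + 13)/6 = 42/6 = 7; σ²_Task 4 = ((13−1)/6)² = 4.000
te_Task 5 = (2 + 4·6 + 10)/6 = 36/6 = 6; σ²_Task 5 = ((10−2)/6)² = 1.778
te_Task 6 = (4 + 4·5 + 12)/6 = 36/6 = 6; σ²_Task 6 = ((12−4)/6)² = 1.778
te_Task 7 = (1 + 4·2 + 9)/6 = 18/6 = 3; σ²_Task 7 = ((9−1)/6)² = 1.778

Forward pass:
ES_Task 1 = 0; EF_Task 1 = 15
ES_Task 2 = 0; EF_Task 2 = 5
ES_Task 3 = 0; EF_Task 3 = 4
ES_Task 4 = 15; EF_Task 4 = 15+7 = 22
ES_Task 5 = 5; EF_Task 5 = 5+6 = 11
ES_Task 6 = max(EF_Task 1=15, EF_Task 2=5) = 15; EF_Task 6 = 15+6 = 21
ES_Task 7 = max(EF_Task 3=4, EF_Task 4=22, EF_Task 5=11, EF_Task 6=21) = 22; EF_Task 7 = 22+3 = 25
Expected project duration μ = 25 days. Critical path: Task 1 → Task 4 → Task 7.

Variances on critical path: σ²_Task 1=2.778, σ²_Task 4=4.000, σ²_Task 7=1.778.
Largest is σ²_Task 4 = 4.000.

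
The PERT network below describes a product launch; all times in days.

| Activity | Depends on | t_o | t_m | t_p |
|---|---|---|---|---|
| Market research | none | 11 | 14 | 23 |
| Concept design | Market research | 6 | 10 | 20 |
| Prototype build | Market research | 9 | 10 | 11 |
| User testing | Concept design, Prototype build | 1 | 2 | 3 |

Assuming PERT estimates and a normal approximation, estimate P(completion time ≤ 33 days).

te_Market research = (11 + 4·14 + 23)/6 = 90/6 = 15; σ²_Market research = ((23−11)/6)² = 4.000
te_Concept design = (6 + 4·10 + 20)/6 = 66/6 = 11; σ²_Concept design = ((20−6)/6)² = 5.444
te_Prototype build = (9 + 4·10 + 11)/6 = 60/6 = 10; σ²_Prototype build = ((11−9)/6)² = 0.111
te_User testing = (1 + 4·2 + 3)/6 = 12/6 = 2; σ²_User testing = ((3−1)/6)² = 0.111

Forward pass:
ES_Market research = 0; EF_Market research = 15
ES_Concept design = 15; EF_Concept design = 15+11 = 26
ES_Prototype build = 15; EF_Prototype build = 15+10 = 25
ES_User testing = max(EF_Concept design=26, EF_Prototype build=25) = 26; EF_User testing = 26+2 = 28
Expected project duration μ = 28 days. Critical path: Market research → Concept design → User testing.

Variance along critical path = 4.000 + 5.444 + 0.111 = 9.556; σ = √9.556 = 3.091 days.
Z = (33 − 28) / 3.091 = 1.617
P(T ≤ 33) = Φ(1.617) ≈ 0.947

0.947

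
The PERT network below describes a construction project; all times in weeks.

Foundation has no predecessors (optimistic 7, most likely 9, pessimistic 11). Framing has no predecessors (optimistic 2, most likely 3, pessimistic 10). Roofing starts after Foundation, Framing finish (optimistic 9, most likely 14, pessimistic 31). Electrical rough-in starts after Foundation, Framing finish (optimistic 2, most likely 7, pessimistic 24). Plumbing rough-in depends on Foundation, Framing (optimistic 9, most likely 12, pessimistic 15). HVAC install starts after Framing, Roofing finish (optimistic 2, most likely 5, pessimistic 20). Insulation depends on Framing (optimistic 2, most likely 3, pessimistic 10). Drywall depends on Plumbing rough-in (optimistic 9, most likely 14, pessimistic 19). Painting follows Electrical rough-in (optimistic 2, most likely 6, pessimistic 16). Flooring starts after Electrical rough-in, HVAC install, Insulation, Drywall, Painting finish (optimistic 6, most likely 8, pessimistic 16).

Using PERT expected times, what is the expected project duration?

te_Foundation = (7 + 4·9 + 11)/6 = 54/6 = 9
te_Framing = (2 + 4·3 + 10)/6 = 24/6 = 4
te_Roofing = (9 + 4·14 + 31)/6 = 96/6 = 16
te_Electrical rough-in = (2 + 4·7 + 24)/6 = 54/6 = 9
te_Plumbing rough-in = (9 + 4·12 + 15)/6 = 72/6 = 12
te_HVAC install = (2 + 4·5 + 20)/6 = 42/6 = 7
te_Insulation = (2 + 4·3 + 10)/6 = 24/6 = 4
te_Drywall = (9 + 4·14 + 19)/6 = 84/6 = 14
te_Painting = (2 + 4·6 + 16)/6 = 42/6 = 7
te_Flooring = (6 + 4·8 + 16)/6 = 54/6 = 9

Forward pass:
ES_Foundation = 0; EF_Foundation = 9
ES_Framing = 0; EF_Framing = 4
ES_Roofing = max(EF_Foundation=9, EF_Framing=4) = 9; EF_Roofing = 9+16 = 25
ES_Electrical rough-in = max(EF_Foundation=9, EF_Framing=4) = 9; EF_Electrical rough-in = 9+9 = 18
ES_Plumbing rough-in = max(EF_Foundation=9, EF_Framing=4) = 9; EF_Plumbing rough-in = 9+12 = 21
ES_HVAC install = max(EF_Framing=4, EF_Roofing=25) = 25; EF_HVAC install = 25+7 = 32
ES_Insulation = 4; EF_Insulation = 4+4 = 8
ES_Drywall = 21; EF_Drywall = 21+14 = 35
ES_Painting = 18; EF_Painting = 18+7 = 25
ES_Flooring = max(EF_Electrical rough-in=18, EF_HVAC install=32, EF_Insulation=8, EF_Drywall=35, EF_Painting=25) = 35; EF_Flooring = 35+9 = 44
Expected project duration μ = 44 weeks. Critical path: Foundation → Plumbing rough-in → Drywall → Flooring.

44 weeks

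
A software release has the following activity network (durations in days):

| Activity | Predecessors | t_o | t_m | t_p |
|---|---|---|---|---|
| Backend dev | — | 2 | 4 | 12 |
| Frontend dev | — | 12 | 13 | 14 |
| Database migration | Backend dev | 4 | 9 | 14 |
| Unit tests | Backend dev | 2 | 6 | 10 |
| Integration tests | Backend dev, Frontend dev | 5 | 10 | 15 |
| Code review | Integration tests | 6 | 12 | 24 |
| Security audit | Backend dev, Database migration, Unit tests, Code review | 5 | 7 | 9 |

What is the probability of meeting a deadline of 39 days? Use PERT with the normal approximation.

0.127

te_Backend dev = (2 + 4·4 + 12)/6 = 30/6 = 5; σ²_Backend dev = ((12−2)/6)² = 2.778
te_Frontend dev = (12 + 4·13 + 14)/6 = 78/6 = 13; σ²_Frontend dev = ((14−12)/6)² = 0.111
te_Database migration = (4 + 4·9 + 14)/6 = 54/6 = 9; σ²_Database migration = ((14−4)/6)² = 2.778
te_Unit tests = (2 + 4·6 + 10)/6 = 36/6 = 6; σ²_Unit tests = ((10−2)/6)² = 1.778
te_Integration tests = (5 + 4·10 + 15)/6 = 60/6 = 10; σ²_Integration tests = ((15−5)/6)² = 2.778
te_Code review = (6 + 4·12 + 24)/6 = 78/6 = 13; σ²_Code review = ((24−6)/6)² = 9.000
te_Security audit = (5 + 4·7 + 9)/6 = 42/6 = 7; σ²_Security audit = ((9−5)/6)² = 0.444

Forward pass:
ES_Backend dev = 0; EF_Backend dev = 5
ES_Frontend dev = 0; EF_Frontend dev = 13
ES_Database migration = 5; EF_Database migration = 5+9 = 14
ES_Unit tests = 5; EF_Unit tests = 5+6 = 11
ES_Integration tests = max(EF_Backend dev=5, EF_Frontend dev=13) = 13; EF_Integration tests = 13+10 = 23
ES_Code review = 23; EF_Code review = 23+13 = 36
ES_Security audit = max(EF_Backend dev=5, EF_Database migration=14, EF_Unit tests=11, EF_Code review=36) = 36; EF_Security audit = 36+7 = 43
Expected project duration μ = 43 days. Critical path: Frontend dev → Integration tests → Code review → Security audit.

Variance along critical path = 0.111 + 2.778 + 9.000 + 0.444 = 12.333; σ = √12.333 = 3.512 days.
Z = (39 − 43) / 3.512 = -1.139
P(T ≤ 39) = Φ(-1.139) ≈ 0.127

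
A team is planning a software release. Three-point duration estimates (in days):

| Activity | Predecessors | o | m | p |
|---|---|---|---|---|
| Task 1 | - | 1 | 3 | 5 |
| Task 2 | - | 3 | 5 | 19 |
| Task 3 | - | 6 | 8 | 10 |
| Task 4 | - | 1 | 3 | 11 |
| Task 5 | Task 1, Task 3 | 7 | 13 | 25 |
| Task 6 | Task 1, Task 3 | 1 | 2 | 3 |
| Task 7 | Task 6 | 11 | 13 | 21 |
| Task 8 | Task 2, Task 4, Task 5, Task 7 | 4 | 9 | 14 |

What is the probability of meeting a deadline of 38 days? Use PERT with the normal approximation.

te_Task 1 = (1 + 4·3 + 5)/6 = 18/6 = 3; σ²_Task 1 = ((5−1)/6)² = 0.444
te_Task 2 = (3 + 4·5 + 19)/6 = 42/6 = 7; σ²_Task 2 = ((19−3)/6)² = 7.111
te_Task 3 = (6 + 4·8 + 10)/6 = 48/6 = 8; σ²_Task 3 = ((10−6)/6)² = 0.444
te_Task 4 = (1 + 4·3 + 11)/6 = 24/6 = 4; σ²_Task 4 = ((11−1)/6)² = 2.778
te_Task 5 = (7 + 4·13 + 25)/6 = 84/6 = 14; σ²_Task 5 = ((25−7)/6)² = 9.000
te_Task 6 = (1 + 4·2 + 3)/6 = 12/6 = 2; σ²_Task 6 = ((3−1)/6)² = 0.111
te_Task 7 = (11 + 4·13 + 21)/6 = 84/6 = 14; σ²_Task 7 = ((21−11)/6)² = 2.778
te_Task 8 = (4 + 4·9 + 14)/6 = 54/6 = 9; σ²_Task 8 = ((14−4)/6)² = 2.778

Forward pass:
ES_Task 1 = 0; EF_Task 1 = 3
ES_Task 2 = 0; EF_Task 2 = 7
ES_Task 3 = 0; EF_Task 3 = 8
ES_Task 4 = 0; EF_Task 4 = 4
ES_Task 5 = max(EF_Task 1=3, EF_Task 3=8) = 8; EF_Task 5 = 8+14 = 22
ES_Task 6 = max(EF_Task 1=3, EF_Task 3=8) = 8; EF_Task 6 = 8+2 = 10
ES_Task 7 = 10; EF_Task 7 = 10+14 = 24
ES_Task 8 = max(EF_Task 2=7, EF_Task 4=4, EF_Task 5=22, EF_Task 7=24) = 24; EF_Task 8 = 24+9 = 33
Expected project duration μ = 33 days. Critical path: Task 3 → Task 6 → Task 7 → Task 8.

Variance along critical path = 0.444 + 0.111 + 2.778 + 2.778 = 6.111; σ = √6.111 = 2.472 days.
Z = (38 − 33) / 2.472 = 2.023
P(T ≤ 38) = Φ(2.023) ≈ 0.978

0.978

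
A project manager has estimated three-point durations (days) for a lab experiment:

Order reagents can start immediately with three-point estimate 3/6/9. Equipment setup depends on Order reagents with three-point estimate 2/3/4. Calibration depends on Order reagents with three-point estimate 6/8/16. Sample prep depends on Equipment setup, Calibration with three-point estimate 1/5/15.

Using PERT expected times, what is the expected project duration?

21 days

te_Order reagents = (3 + 4·6 + 9)/6 = 36/6 = 6
te_Equipment setup = (2 + 4·3 + 4)/6 = 18/6 = 3
te_Calibration = (6 + 4·8 + 16)/6 = 54/6 = 9
te_Sample prep = (1 + 4·5 + 15)/6 = 36/6 = 6

Forward pass:
ES_Order reagents = 0; EF_Order reagents = 6
ES_Equipment setup = 6; EF_Equipment setup = 6+3 = 9
ES_Calibration = 6; EF_Calibration = 6+9 = 15
ES_Sample prep = max(EF_Equipment setup=9, EF_Calibration=15) = 15; EF_Sample prep = 15+6 = 21
Expected project duration μ = 21 days. Critical path: Order reagents → Calibration → Sample prep.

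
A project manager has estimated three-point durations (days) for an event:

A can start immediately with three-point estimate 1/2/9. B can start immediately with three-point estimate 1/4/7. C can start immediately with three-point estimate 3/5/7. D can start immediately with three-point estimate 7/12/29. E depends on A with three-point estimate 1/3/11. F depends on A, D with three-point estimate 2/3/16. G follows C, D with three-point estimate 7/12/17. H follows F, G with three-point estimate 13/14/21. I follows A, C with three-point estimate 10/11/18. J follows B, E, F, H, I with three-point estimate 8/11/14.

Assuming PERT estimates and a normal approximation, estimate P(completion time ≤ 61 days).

0.981

te_A = (1 + 4·2 + 9)/6 = 18/6 = 3; σ²_A = ((9−1)/6)² = 1.778
te_B = (1 + 4·4 + 7)/6 = 24/6 = 4; σ²_B = ((7−1)/6)² = 1.000
te_C = (3 + 4·5 + 7)/6 = 30/6 = 5; σ²_C = ((7−3)/6)² = 0.444
te_D = (7 + 4·12 + 29)/6 = 84/6 = 14; σ²_D = ((29−7)/6)² = 13.444
te_E = (1 + 4·3 + 11)/6 = 24/6 = 4; σ²_E = ((11−1)/6)² = 2.778
te_F = (2 + 4·3 + 16)/6 = 30/6 = 5; σ²_F = ((16−2)/6)² = 5.444
te_G = (7 + 4·12 + 17)/6 = 72/6 = 12; σ²_G = ((17−7)/6)² = 2.778
te_H = (13 + 4·14 + 21)/6 = 90/6 = 15; σ²_H = ((21−13)/6)² = 1.778
te_I = (10 + 4·11 + 18)/6 = 72/6 = 12; σ²_I = ((18−10)/6)² = 1.778
te_J = (8 + 4·11 + 14)/6 = 66/6 = 11; σ²_J = ((14−8)/6)² = 1.000

Forward pass:
ES_A = 0; EF_A = 3
ES_B = 0; EF_B = 4
ES_C = 0; EF_C = 5
ES_D = 0; EF_D = 14
ES_E = 3; EF_E = 3+4 = 7
ES_F = max(EF_A=3, EF_D=14) = 14; EF_F = 14+5 = 19
ES_G = max(EF_C=5, EF_D=14) = 14; EF_G = 14+12 = 26
ES_H = max(EF_F=19, EF_G=26) = 26; EF_H = 26+15 = 41
ES_I = max(EF_A=3, EF_C=5) = 5; EF_I = 5+12 = 17
ES_J = max(EF_B=4, EF_E=7, EF_F=19, EF_H=41, EF_I=17) = 41; EF_J = 41+11 = 52
Expected project duration μ = 52 days. Critical path: D → G → H → J.

Variance along critical path = 13.444 + 2.778 + 1.778 + 1.000 = 19.000; σ = √19.000 = 4.359 days.
Z = (61 − 52) / 4.359 = 2.065
P(T ≤ 61) = Φ(2.065) ≈ 0.981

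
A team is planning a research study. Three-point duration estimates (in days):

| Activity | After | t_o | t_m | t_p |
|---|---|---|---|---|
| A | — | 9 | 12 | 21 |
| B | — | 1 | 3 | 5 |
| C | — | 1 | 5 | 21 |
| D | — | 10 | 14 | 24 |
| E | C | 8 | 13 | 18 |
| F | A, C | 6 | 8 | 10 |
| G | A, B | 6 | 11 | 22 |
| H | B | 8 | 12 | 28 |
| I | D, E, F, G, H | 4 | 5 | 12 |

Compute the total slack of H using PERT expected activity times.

te_A = (9 + 4·12 + 21)/6 = 78/6 = 13
te_B = (1 + 4·3 + 5)/6 = 18/6 = 3
te_C = (1 + 4·5 + 21)/6 = 42/6 = 7
te_D = (10 + 4·14 + 24)/6 = 90/6 = 15
te_E = (8 + 4·13 + 18)/6 = 78/6 = 13
te_F = (6 + 4·8 + 10)/6 = 48/6 = 8
te_G = (6 + 4·11 + 22)/6 = 72/6 = 12
te_H = (8 + 4·12 + 28)/6 = 84/6 = 14
te_I = (4 + 4·5 + 12)/6 = 36/6 = 6

Forward pass:
ES_A = 0; EF_A = 13
ES_B = 0; EF_B = 3
ES_C = 0; EF_C = 7
ES_D = 0; EF_D = 15
ES_E = 7; EF_E = 7+13 = 20
ES_F = max(EF_A=13, EF_C=7) = 13; EF_F = 13+8 = 21
ES_G = max(EF_A=13, EF_B=3) = 13; EF_G = 13+12 = 25
ES_H = 3; EF_H = 3+14 = 17
ES_I = max(EF_D=15, EF_E=20, EF_F=21, EF_G=25, EF_H=17) = 25; EF_I = 25+6 = 31
Expected project duration μ = 31 days. Critical path: A → G → I.

Backward pass:
LF_I = 31; LS_I = 31−6 = 25
LF_H = LS_I = 25; LS_H = 25−14 = 11
LF_G = LS_I = 25; LS_G = 25−12 = 13
LF_F = LS_I = 25; LS_F = 25−8 = 17
LF_E = LS_I = 25; LS_E = 25−13 = 12
LF_D = LS_I = 25; LS_D = 25−15 = 10
LF_C = min(LS_E=12, LS_F=17) = 12; LS_C = 12−7 = 5
LF_B = min(LS_G=13, LS_H=11) = 11; LS_B = 11−3 = 8
LF_A = min(LS_F=17, LS_G=13) = 13; LS_A = 13−13 = 0
Slack_H = LS_H − ES_H = 11 − 3 = 8

8 days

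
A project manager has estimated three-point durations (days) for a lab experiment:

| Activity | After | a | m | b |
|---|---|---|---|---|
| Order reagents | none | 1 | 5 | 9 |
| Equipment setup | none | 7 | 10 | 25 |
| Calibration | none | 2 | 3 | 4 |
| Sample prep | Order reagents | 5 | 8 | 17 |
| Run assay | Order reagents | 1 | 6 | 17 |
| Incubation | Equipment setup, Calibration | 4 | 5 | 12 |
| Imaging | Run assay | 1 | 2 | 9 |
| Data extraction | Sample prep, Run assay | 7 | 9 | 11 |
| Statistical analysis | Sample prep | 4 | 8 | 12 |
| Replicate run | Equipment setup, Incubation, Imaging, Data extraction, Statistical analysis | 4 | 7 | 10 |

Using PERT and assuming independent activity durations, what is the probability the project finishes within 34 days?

te_Order reagents = (1 + 4·5 + 9)/6 = 30/6 = 5; σ²_Order reagents = ((9−1)/6)² = 1.778
te_Equipment setup = (7 + 4·10 + 25)/6 = 72/6 = 12; σ²_Equipment setup = ((25−7)/6)² = 9.000
te_Calibration = (2 + 4·3 + 4)/6 = 18/6 = 3; σ²_Calibration = ((4−2)/6)² = 0.111
te_Sample prep = (5 + 4·8 + 17)/6 = 54/6 = 9; σ²_Sample prep = ((17−5)/6)² = 4.000
te_Run assay = (1 + 4·6 + 17)/6 = 42/6 = 7; σ²_Run assay = ((17−1)/6)² = 7.111
te_Incubation = (4 + 4·5 + 12)/6 = 36/6 = 6; σ²_Incubation = ((12−4)/6)² = 1.778
te_Imaging = (1 + 4·2 + 9)/6 = 18/6 = 3; σ²_Imaging = ((9−1)/6)² = 1.778
te_Data extraction = (7 + 4·9 + 11)/6 = 54/6 = 9; σ²_Data extraction = ((11−7)/6)² = 0.444
te_Statistical analysis = (4 + 4·8 + 12)/6 = 48/6 = 8; σ²_Statistical analysis = ((12−4)/6)² = 1.778
te_Replicate run = (4 + 4·7 + 10)/6 = 42/6 = 7; σ²_Replicate run = ((10−4)/6)² = 1.000

Forward pass:
ES_Order reagents = 0; EF_Order reagents = 5
ES_Equipment setup = 0; EF_Equipment setup = 12
ES_Calibration = 0; EF_Calibration = 3
ES_Sample prep = 5; EF_Sample prep = 5+9 = 14
ES_Run assay = 5; EF_Run assay = 5+7 = 12
ES_Incubation = max(EF_Equipment setup=12, EF_Calibration=3) = 12; EF_Incubation = 12+6 = 18
ES_Imaging = 12; EF_Imaging = 12+3 = 15
ES_Data extraction = max(EF_Sample prep=14, EF_Run assay=12) = 14; EF_Data extraction = 14+9 = 23
ES_Statistical analysis = 14; EF_Statistical analysis = 14+8 = 22
ES_Replicate run = max(EF_Equipment setup=12, EF_Incubation=18, EF_Imaging=15, EF_Data extraction=23, EF_Statistical analysis=22) = 23; EF_Replicate run = 23+7 = 30
Expected project duration μ = 30 days. Critical path: Order reagents → Sample prep → Data extraction → Replicate run.

Variance along critical path = 1.778 + 4.000 + 0.444 + 1.000 = 7.222; σ = √7.222 = 2.687 days.
Z = (34 − 30) / 2.687 = 1.488
P(T ≤ 34) = Φ(1.488) ≈ 0.932

0.932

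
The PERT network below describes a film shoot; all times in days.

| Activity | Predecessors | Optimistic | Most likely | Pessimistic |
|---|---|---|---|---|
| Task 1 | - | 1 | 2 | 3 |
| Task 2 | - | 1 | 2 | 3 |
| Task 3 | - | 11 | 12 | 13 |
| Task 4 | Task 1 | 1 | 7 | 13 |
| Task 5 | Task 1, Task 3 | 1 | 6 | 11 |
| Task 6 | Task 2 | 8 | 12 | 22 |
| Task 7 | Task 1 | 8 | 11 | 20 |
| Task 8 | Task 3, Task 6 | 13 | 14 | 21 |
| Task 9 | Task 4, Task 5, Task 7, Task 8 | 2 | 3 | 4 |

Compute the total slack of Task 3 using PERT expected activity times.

3 days

te_Task 1 = (1 + 4·2 + 3)/6 = 12/6 = 2
te_Task 2 = (1 + 4·2 + 3)/6 = 12/6 = 2
te_Task 3 = (11 + 4·12 + 13)/6 = 72/6 = 12
te_Task 4 = (1 + 4·7 + 13)/6 = 42/6 = 7
te_Task 5 = (1 + 4·6 + 11)/6 = 36/6 = 6
te_Task 6 = (8 + 4·12 + 22)/6 = 78/6 = 13
te_Task 7 = (8 + 4·11 + 20)/6 = 72/6 = 12
te_Task 8 = (13 + 4·14 + 21)/6 = 90/6 = 15
te_Task 9 = (2 + 4·3 + 4)/6 = 18/6 = 3

Forward pass:
ES_Task 1 = 0; EF_Task 1 = 2
ES_Task 2 = 0; EF_Task 2 = 2
ES_Task 3 = 0; EF_Task 3 = 12
ES_Task 4 = 2; EF_Task 4 = 2+7 = 9
ES_Task 5 = max(EF_Task 1=2, EF_Task 3=12) = 12; EF_Task 5 = 12+6 = 18
ES_Task 6 = 2; EF_Task 6 = 2+13 = 15
ES_Task 7 = 2; EF_Task 7 = 2+12 = 14
ES_Task 8 = max(EF_Task 3=12, EF_Task 6=15) = 15; EF_Task 8 = 15+15 = 30
ES_Task 9 = max(EF_Task 4=9, EF_Task 5=18, EF_Task 7=14, EF_Task 8=30) = 30; EF_Task 9 = 30+3 = 33
Expected project duration μ = 33 days. Critical path: Task 2 → Task 6 → Task 8 → Task 9.

Backward pass:
LF_Task 9 = 33; LS_Task 9 = 33−3 = 30
LF_Task 8 = LS_Task 9 = 30; LS_Task 8 = 30−15 = 15
LF_Task 7 = LS_Task 9 = 30; LS_Task 7 = 30−12 = 18
LF_Task 6 = LS_Task 8 = 15; LS_Task 6 = 15−13 = 2
LF_Task 5 = LS_Task 9 = 30; LS_Task 5 = 30−6 = 24
LF_Task 4 = LS_Task 9 = 30; LS_Task 4 = 30−7 = 23
LF_Task 3 = min(LS_Task 5=24, LS_Task 8=15) = 15; LS_Task 3 = 15−12 = 3
LF_Task 2 = LS_Task 6 = 2; LS_Task 2 = 2−2 = 0
LF_Task 1 = min(LS_Task 4=23, LS_Task 5=24, LS_Task 7=18) = 18; LS_Task 1 = 18−2 = 16
Slack_Task 3 = LS_Task 3 − ES_Task 3 = 3 − 0 = 3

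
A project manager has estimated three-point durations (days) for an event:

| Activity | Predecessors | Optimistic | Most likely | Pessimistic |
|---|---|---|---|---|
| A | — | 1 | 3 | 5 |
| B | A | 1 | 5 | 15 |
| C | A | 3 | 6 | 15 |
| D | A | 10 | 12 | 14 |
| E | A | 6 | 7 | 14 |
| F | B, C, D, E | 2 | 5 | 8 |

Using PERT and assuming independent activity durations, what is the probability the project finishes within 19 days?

te_A = (1 + 4·3 + 5)/6 = 18/6 = 3; σ²_A = ((5−1)/6)² = 0.444
te_B = (1 + 4·5 + 15)/6 = 36/6 = 6; σ²_B = ((15−1)/6)² = 5.444
te_C = (3 + 4·6 + 15)/6 = 42/6 = 7; σ²_C = ((15−3)/6)² = 4.000
te_D = (10 + 4·12 + 14)/6 = 72/6 = 12; σ²_D = ((14−10)/6)² = 0.444
te_E = (6 + 4·7 + 14)/6 = 48/6 = 8; σ²_E = ((14−6)/6)² = 1.778
te_F = (2 + 4·5 + 8)/6 = 30/6 = 5; σ²_F = ((8−2)/6)² = 1.000

Forward pass:
ES_A = 0; EF_A = 3
ES_B = 3; EF_B = 3+6 = 9
ES_C = 3; EF_C = 3+7 = 10
ES_D = 3; EF_D = 3+12 = 15
ES_E = 3; EF_E = 3+8 = 11
ES_F = max(EF_B=9, EF_C=10, EF_D=15, EF_E=11) = 15; EF_F = 15+5 = 20
Expected project duration μ = 20 days. Critical path: A → D → F.

Variance along critical path = 0.444 + 0.444 + 1.000 = 1.889; σ = √1.889 = 1.374 days.
Z = (19 − 20) / 1.374 = -0.728
P(T ≤ 19) = Φ(-0.728) ≈ 0.233

0.233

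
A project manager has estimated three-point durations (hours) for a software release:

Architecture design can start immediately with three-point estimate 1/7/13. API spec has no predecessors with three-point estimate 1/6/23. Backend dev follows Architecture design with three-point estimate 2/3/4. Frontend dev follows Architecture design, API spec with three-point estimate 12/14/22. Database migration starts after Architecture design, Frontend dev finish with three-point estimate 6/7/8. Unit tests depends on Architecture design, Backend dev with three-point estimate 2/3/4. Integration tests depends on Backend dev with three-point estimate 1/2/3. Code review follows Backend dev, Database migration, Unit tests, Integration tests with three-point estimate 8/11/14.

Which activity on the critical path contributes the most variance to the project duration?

te_Architecture design = (1 + 4·7 + 13)/6 = 42/6 = 7; σ²_Architecture design = ((13−1)/6)² = 4.000
te_API spec = (1 + 4·6 + 23)/6 = 48/6 = 8; σ²_API spec = ((23−1)/6)² = 13.444
te_Backend dev = (2 + 4·3 + 4)/6 = 18/6 = 3; σ²_Backend dev = ((4−2)/6)² = 0.111
te_Frontend dev = (12 + 4·14 + 22)/6 = 90/6 = 15; σ²_Frontend dev = ((22−12)/6)² = 2.778
te_Database migration = (6 + 4·7 + 8)/6 = 42/6 = 7; σ²_Database migration = ((8−6)/6)² = 0.111
te_Unit tests = (2 + 4·3 + 4)/6 = 18/6 = 3; σ²_Unit tests = ((4−2)/6)² = 0.111
te_Integration tests = (1 + 4·2 + 3)/6 = 12/6 = 2; σ²_Integration tests = ((3−1)/6)² = 0.111
te_Code review = (8 + 4·11 + 14)/6 = 66/6 = 11; σ²_Code review = ((14−8)/6)² = 1.000

Forward pass:
ES_Architecture design = 0; EF_Architecture design = 7
ES_API spec = 0; EF_API spec = 8
ES_Backend dev = 7; EF_Backend dev = 7+3 = 10
ES_Frontend dev = max(EF_Architecture design=7, EF_API spec=8) = 8; EF_Frontend dev = 8+15 = 23
ES_Database migration = max(EF_Architecture design=7, EF_Frontend dev=23) = 23; EF_Database migration = 23+7 = 30
ES_Unit tests = max(EF_Architecture design=7, EF_Backend dev=10) = 10; EF_Unit tests = 10+3 = 13
ES_Integration tests = 10; EF_Integration tests = 10+2 = 12
ES_Code review = max(EF_Backend dev=10, EF_Database migration=30, EF_Unit tests=13, EF_Integration tests=12) = 30; EF_Code review = 30+11 = 41
Expected project duration μ = 41 hours. Critical path: API spec → Frontend dev → Database migration → Code review.

Variances on critical path: σ²_API spec=13.444, σ²_Frontend dev=2.778, σ²_Database migration=0.111, σ²_Code review=1.000.
Largest is σ²_API spec = 13.444.

API spec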